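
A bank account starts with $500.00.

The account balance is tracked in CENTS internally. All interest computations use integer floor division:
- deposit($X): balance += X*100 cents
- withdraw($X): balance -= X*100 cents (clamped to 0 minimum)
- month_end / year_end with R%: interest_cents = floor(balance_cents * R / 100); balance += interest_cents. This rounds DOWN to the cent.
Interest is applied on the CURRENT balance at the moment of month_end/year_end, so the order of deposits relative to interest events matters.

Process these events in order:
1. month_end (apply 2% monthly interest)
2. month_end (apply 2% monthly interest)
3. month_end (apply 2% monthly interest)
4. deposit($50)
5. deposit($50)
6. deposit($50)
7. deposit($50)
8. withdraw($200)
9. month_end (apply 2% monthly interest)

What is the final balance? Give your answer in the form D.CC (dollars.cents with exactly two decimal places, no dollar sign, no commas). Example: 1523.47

Answer: 541.21

Derivation:
After 1 (month_end (apply 2% monthly interest)): balance=$510.00 total_interest=$10.00
After 2 (month_end (apply 2% monthly interest)): balance=$520.20 total_interest=$20.20
After 3 (month_end (apply 2% monthly interest)): balance=$530.60 total_interest=$30.60
After 4 (deposit($50)): balance=$580.60 total_interest=$30.60
After 5 (deposit($50)): balance=$630.60 total_interest=$30.60
After 6 (deposit($50)): balance=$680.60 total_interest=$30.60
After 7 (deposit($50)): balance=$730.60 total_interest=$30.60
After 8 (withdraw($200)): balance=$530.60 total_interest=$30.60
After 9 (month_end (apply 2% monthly interest)): balance=$541.21 total_interest=$41.21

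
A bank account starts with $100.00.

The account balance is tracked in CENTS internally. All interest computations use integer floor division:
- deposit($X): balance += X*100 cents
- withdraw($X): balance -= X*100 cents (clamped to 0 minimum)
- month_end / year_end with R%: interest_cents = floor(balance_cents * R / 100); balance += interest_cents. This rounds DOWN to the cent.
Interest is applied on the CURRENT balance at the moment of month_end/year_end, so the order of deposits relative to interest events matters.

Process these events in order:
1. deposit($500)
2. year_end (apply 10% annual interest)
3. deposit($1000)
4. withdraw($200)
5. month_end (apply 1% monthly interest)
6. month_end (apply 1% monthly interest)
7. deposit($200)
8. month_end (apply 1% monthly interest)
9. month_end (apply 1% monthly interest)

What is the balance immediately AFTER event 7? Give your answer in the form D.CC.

After 1 (deposit($500)): balance=$600.00 total_interest=$0.00
After 2 (year_end (apply 10% annual interest)): balance=$660.00 total_interest=$60.00
After 3 (deposit($1000)): balance=$1660.00 total_interest=$60.00
After 4 (withdraw($200)): balance=$1460.00 total_interest=$60.00
After 5 (month_end (apply 1% monthly interest)): balance=$1474.60 total_interest=$74.60
After 6 (month_end (apply 1% monthly interest)): balance=$1489.34 total_interest=$89.34
After 7 (deposit($200)): balance=$1689.34 total_interest=$89.34

Answer: 1689.34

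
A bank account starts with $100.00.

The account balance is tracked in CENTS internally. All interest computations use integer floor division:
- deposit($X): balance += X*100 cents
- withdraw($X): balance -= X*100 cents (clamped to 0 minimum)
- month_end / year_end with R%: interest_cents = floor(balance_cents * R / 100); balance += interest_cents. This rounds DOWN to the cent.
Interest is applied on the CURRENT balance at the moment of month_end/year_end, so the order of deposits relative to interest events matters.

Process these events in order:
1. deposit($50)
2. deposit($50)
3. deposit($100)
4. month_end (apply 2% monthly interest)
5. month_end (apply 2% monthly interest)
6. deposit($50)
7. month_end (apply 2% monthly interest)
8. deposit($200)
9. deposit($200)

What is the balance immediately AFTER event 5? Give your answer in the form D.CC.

Answer: 312.12

Derivation:
After 1 (deposit($50)): balance=$150.00 total_interest=$0.00
After 2 (deposit($50)): balance=$200.00 total_interest=$0.00
After 3 (deposit($100)): balance=$300.00 total_interest=$0.00
After 4 (month_end (apply 2% monthly interest)): balance=$306.00 total_interest=$6.00
After 5 (month_end (apply 2% monthly interest)): balance=$312.12 total_interest=$12.12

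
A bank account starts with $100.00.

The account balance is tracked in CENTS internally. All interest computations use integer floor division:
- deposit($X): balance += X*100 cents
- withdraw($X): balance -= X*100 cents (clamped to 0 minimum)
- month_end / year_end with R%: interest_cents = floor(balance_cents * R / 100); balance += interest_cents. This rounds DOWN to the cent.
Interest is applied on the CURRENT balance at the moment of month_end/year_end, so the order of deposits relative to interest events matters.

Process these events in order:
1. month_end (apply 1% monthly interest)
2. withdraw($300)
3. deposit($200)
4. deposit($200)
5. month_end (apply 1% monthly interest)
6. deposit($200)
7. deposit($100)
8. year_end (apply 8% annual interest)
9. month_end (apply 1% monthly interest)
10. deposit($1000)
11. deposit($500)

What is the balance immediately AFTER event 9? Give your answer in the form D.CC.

Answer: 767.92

Derivation:
After 1 (month_end (apply 1% monthly interest)): balance=$101.00 total_interest=$1.00
After 2 (withdraw($300)): balance=$0.00 total_interest=$1.00
After 3 (deposit($200)): balance=$200.00 total_interest=$1.00
After 4 (deposit($200)): balance=$400.00 total_interest=$1.00
After 5 (month_end (apply 1% monthly interest)): balance=$404.00 total_interest=$5.00
After 6 (deposit($200)): balance=$604.00 total_interest=$5.00
After 7 (deposit($100)): balance=$704.00 total_interest=$5.00
After 8 (year_end (apply 8% annual interest)): balance=$760.32 total_interest=$61.32
After 9 (month_end (apply 1% monthly interest)): balance=$767.92 total_interest=$68.92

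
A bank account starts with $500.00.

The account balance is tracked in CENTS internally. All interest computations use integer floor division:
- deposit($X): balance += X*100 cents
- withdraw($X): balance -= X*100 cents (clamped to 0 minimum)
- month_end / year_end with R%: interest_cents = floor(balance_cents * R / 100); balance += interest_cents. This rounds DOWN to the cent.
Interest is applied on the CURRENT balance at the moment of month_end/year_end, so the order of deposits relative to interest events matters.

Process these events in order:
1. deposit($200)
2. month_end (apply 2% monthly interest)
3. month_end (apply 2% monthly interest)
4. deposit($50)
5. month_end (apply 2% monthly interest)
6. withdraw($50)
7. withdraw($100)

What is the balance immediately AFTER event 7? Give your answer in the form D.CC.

Answer: 643.84

Derivation:
After 1 (deposit($200)): balance=$700.00 total_interest=$0.00
After 2 (month_end (apply 2% monthly interest)): balance=$714.00 total_interest=$14.00
After 3 (month_end (apply 2% monthly interest)): balance=$728.28 total_interest=$28.28
After 4 (deposit($50)): balance=$778.28 total_interest=$28.28
After 5 (month_end (apply 2% monthly interest)): balance=$793.84 total_interest=$43.84
After 6 (withdraw($50)): balance=$743.84 total_interest=$43.84
After 7 (withdraw($100)): balance=$643.84 total_interest=$43.84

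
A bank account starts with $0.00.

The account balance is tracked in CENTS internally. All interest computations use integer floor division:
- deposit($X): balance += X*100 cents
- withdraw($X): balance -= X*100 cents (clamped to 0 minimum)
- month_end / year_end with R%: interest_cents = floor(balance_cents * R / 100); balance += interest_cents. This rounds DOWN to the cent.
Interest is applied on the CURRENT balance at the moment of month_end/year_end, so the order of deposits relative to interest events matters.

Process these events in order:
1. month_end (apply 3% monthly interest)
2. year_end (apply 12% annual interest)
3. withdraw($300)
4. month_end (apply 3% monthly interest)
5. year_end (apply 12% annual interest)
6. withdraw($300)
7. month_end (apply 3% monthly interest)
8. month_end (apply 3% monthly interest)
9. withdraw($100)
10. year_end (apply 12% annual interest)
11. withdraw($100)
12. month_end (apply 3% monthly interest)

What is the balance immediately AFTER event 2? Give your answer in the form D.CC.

After 1 (month_end (apply 3% monthly interest)): balance=$0.00 total_interest=$0.00
After 2 (year_end (apply 12% annual interest)): balance=$0.00 total_interest=$0.00

Answer: 0.00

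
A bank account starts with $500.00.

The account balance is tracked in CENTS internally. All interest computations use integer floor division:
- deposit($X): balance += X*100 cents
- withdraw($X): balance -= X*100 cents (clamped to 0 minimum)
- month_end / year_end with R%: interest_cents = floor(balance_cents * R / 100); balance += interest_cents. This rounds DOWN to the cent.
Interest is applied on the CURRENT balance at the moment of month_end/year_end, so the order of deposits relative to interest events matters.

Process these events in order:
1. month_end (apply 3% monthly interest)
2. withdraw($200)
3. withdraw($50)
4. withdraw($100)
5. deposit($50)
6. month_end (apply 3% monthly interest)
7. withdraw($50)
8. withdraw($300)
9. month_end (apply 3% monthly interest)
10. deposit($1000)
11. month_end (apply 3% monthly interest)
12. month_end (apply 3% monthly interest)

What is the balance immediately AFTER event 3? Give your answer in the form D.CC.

After 1 (month_end (apply 3% monthly interest)): balance=$515.00 total_interest=$15.00
After 2 (withdraw($200)): balance=$315.00 total_interest=$15.00
After 3 (withdraw($50)): balance=$265.00 total_interest=$15.00

Answer: 265.00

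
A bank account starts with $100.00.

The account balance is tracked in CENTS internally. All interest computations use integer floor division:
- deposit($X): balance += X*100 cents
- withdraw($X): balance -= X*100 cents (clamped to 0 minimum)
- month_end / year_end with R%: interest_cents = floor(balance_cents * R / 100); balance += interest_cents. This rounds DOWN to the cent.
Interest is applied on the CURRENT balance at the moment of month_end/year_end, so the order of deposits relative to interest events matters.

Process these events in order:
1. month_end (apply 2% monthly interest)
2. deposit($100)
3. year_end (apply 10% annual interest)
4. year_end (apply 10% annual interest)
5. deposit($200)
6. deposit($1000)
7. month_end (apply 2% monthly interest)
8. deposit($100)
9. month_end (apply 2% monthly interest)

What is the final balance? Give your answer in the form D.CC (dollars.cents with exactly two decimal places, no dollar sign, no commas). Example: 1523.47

Answer: 1604.76

Derivation:
After 1 (month_end (apply 2% monthly interest)): balance=$102.00 total_interest=$2.00
After 2 (deposit($100)): balance=$202.00 total_interest=$2.00
After 3 (year_end (apply 10% annual interest)): balance=$222.20 total_interest=$22.20
After 4 (year_end (apply 10% annual interest)): balance=$244.42 total_interest=$44.42
After 5 (deposit($200)): balance=$444.42 total_interest=$44.42
After 6 (deposit($1000)): balance=$1444.42 total_interest=$44.42
After 7 (month_end (apply 2% monthly interest)): balance=$1473.30 total_interest=$73.30
After 8 (deposit($100)): balance=$1573.30 total_interest=$73.30
After 9 (month_end (apply 2% monthly interest)): balance=$1604.76 total_interest=$104.76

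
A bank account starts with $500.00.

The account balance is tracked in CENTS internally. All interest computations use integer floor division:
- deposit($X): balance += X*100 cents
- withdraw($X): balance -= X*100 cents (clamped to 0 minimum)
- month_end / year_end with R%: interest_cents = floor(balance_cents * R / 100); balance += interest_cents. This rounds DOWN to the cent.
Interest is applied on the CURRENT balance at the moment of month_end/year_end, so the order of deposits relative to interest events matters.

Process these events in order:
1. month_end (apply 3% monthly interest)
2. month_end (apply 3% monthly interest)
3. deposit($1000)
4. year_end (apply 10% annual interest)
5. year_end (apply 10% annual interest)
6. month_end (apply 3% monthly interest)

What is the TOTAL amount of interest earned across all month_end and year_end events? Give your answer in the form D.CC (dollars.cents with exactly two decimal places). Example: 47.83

After 1 (month_end (apply 3% monthly interest)): balance=$515.00 total_interest=$15.00
After 2 (month_end (apply 3% monthly interest)): balance=$530.45 total_interest=$30.45
After 3 (deposit($1000)): balance=$1530.45 total_interest=$30.45
After 4 (year_end (apply 10% annual interest)): balance=$1683.49 total_interest=$183.49
After 5 (year_end (apply 10% annual interest)): balance=$1851.83 total_interest=$351.83
After 6 (month_end (apply 3% monthly interest)): balance=$1907.38 total_interest=$407.38

Answer: 407.38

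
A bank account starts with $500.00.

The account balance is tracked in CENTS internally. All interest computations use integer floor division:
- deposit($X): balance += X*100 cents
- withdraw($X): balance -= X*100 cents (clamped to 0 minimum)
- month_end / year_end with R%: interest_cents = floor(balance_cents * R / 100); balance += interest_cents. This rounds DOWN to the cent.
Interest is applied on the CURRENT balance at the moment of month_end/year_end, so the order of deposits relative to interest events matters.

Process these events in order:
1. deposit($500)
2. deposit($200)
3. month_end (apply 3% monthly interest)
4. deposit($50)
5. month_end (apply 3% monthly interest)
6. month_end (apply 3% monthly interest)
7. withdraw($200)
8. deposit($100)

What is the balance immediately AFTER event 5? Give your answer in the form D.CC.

After 1 (deposit($500)): balance=$1000.00 total_interest=$0.00
After 2 (deposit($200)): balance=$1200.00 total_interest=$0.00
After 3 (month_end (apply 3% monthly interest)): balance=$1236.00 total_interest=$36.00
After 4 (deposit($50)): balance=$1286.00 total_interest=$36.00
After 5 (month_end (apply 3% monthly interest)): balance=$1324.58 total_interest=$74.58

Answer: 1324.58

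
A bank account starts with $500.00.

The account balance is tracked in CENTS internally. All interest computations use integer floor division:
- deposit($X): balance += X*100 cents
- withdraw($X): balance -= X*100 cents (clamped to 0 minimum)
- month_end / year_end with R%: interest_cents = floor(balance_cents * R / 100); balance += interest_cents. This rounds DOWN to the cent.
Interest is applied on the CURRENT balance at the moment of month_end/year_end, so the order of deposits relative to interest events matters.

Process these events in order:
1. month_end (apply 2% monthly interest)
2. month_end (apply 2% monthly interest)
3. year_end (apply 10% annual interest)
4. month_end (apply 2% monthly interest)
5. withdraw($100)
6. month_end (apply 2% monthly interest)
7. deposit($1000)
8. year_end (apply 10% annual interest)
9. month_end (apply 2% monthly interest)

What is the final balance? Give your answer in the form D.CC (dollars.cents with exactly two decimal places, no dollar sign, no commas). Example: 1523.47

Answer: 1675.51

Derivation:
After 1 (month_end (apply 2% monthly interest)): balance=$510.00 total_interest=$10.00
After 2 (month_end (apply 2% monthly interest)): balance=$520.20 total_interest=$20.20
After 3 (year_end (apply 10% annual interest)): balance=$572.22 total_interest=$72.22
After 4 (month_end (apply 2% monthly interest)): balance=$583.66 total_interest=$83.66
After 5 (withdraw($100)): balance=$483.66 total_interest=$83.66
After 6 (month_end (apply 2% monthly interest)): balance=$493.33 total_interest=$93.33
After 7 (deposit($1000)): balance=$1493.33 total_interest=$93.33
After 8 (year_end (apply 10% annual interest)): balance=$1642.66 total_interest=$242.66
After 9 (month_end (apply 2% monthly interest)): balance=$1675.51 total_interest=$275.51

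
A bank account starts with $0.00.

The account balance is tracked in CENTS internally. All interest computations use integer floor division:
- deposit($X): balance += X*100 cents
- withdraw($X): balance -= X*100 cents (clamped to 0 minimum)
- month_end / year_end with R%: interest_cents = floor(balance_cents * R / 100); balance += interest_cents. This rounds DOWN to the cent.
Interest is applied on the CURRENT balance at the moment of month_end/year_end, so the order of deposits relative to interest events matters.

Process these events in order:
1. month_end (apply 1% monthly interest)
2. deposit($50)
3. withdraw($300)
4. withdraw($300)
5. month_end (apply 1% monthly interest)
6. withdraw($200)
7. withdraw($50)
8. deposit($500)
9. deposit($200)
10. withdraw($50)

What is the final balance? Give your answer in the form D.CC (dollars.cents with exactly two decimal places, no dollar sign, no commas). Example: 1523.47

Answer: 650.00

Derivation:
After 1 (month_end (apply 1% monthly interest)): balance=$0.00 total_interest=$0.00
After 2 (deposit($50)): balance=$50.00 total_interest=$0.00
After 3 (withdraw($300)): balance=$0.00 total_interest=$0.00
After 4 (withdraw($300)): balance=$0.00 total_interest=$0.00
After 5 (month_end (apply 1% monthly interest)): balance=$0.00 total_interest=$0.00
After 6 (withdraw($200)): balance=$0.00 total_interest=$0.00
After 7 (withdraw($50)): balance=$0.00 total_interest=$0.00
After 8 (deposit($500)): balance=$500.00 total_interest=$0.00
After 9 (deposit($200)): balance=$700.00 total_interest=$0.00
After 10 (withdraw($50)): balance=$650.00 total_interest=$0.00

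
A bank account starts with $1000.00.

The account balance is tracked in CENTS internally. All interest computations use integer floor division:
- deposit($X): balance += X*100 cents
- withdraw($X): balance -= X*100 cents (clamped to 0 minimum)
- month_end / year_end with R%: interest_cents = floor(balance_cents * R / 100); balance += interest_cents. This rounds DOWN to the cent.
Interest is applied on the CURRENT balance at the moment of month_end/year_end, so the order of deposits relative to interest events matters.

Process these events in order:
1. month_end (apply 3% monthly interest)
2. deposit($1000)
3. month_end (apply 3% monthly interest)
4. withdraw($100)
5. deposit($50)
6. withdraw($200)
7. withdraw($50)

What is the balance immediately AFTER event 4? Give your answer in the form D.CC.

After 1 (month_end (apply 3% monthly interest)): balance=$1030.00 total_interest=$30.00
After 2 (deposit($1000)): balance=$2030.00 total_interest=$30.00
After 3 (month_end (apply 3% monthly interest)): balance=$2090.90 total_interest=$90.90
After 4 (withdraw($100)): balance=$1990.90 total_interest=$90.90

Answer: 1990.90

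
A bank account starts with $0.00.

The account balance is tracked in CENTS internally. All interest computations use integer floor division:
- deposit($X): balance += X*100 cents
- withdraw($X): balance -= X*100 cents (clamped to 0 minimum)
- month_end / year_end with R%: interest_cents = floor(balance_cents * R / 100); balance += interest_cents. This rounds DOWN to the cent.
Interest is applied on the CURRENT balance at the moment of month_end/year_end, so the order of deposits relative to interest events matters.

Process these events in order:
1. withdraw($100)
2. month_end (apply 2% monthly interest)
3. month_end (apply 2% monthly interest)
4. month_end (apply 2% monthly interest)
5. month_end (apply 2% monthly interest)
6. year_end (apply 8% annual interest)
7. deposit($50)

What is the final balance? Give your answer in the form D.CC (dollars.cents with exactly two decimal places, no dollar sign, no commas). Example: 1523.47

After 1 (withdraw($100)): balance=$0.00 total_interest=$0.00
After 2 (month_end (apply 2% monthly interest)): balance=$0.00 total_interest=$0.00
After 3 (month_end (apply 2% monthly interest)): balance=$0.00 total_interest=$0.00
After 4 (month_end (apply 2% monthly interest)): balance=$0.00 total_interest=$0.00
After 5 (month_end (apply 2% monthly interest)): balance=$0.00 total_interest=$0.00
After 6 (year_end (apply 8% annual interest)): balance=$0.00 total_interest=$0.00
After 7 (deposit($50)): balance=$50.00 total_interest=$0.00

Answer: 50.00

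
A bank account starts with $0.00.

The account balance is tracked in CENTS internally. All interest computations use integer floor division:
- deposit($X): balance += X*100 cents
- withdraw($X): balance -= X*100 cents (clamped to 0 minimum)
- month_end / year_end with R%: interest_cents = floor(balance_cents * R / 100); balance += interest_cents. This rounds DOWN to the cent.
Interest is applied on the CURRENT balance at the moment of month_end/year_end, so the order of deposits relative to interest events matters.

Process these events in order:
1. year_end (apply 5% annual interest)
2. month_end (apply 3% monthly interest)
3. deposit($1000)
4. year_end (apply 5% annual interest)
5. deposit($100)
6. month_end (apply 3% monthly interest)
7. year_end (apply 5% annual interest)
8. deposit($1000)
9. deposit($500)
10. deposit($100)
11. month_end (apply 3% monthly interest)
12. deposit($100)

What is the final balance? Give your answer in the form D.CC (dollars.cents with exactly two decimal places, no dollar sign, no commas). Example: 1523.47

Answer: 3029.03

Derivation:
After 1 (year_end (apply 5% annual interest)): balance=$0.00 total_interest=$0.00
After 2 (month_end (apply 3% monthly interest)): balance=$0.00 total_interest=$0.00
After 3 (deposit($1000)): balance=$1000.00 total_interest=$0.00
After 4 (year_end (apply 5% annual interest)): balance=$1050.00 total_interest=$50.00
After 5 (deposit($100)): balance=$1150.00 total_interest=$50.00
After 6 (month_end (apply 3% monthly interest)): balance=$1184.50 total_interest=$84.50
After 7 (year_end (apply 5% annual interest)): balance=$1243.72 total_interest=$143.72
After 8 (deposit($1000)): balance=$2243.72 total_interest=$143.72
After 9 (deposit($500)): balance=$2743.72 total_interest=$143.72
After 10 (deposit($100)): balance=$2843.72 total_interest=$143.72
After 11 (month_end (apply 3% monthly interest)): balance=$2929.03 total_interest=$229.03
After 12 (deposit($100)): balance=$3029.03 total_interest=$229.03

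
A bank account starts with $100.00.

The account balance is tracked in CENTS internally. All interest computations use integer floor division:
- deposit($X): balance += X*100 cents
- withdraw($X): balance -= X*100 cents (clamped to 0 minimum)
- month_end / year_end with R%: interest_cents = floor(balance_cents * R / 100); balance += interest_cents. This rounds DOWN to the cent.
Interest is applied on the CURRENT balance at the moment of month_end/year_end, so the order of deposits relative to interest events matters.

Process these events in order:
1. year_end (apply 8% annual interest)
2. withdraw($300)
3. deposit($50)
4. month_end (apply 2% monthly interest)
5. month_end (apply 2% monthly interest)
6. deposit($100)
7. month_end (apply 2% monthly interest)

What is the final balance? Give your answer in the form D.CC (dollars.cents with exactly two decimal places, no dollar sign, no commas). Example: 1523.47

After 1 (year_end (apply 8% annual interest)): balance=$108.00 total_interest=$8.00
After 2 (withdraw($300)): balance=$0.00 total_interest=$8.00
After 3 (deposit($50)): balance=$50.00 total_interest=$8.00
After 4 (month_end (apply 2% monthly interest)): balance=$51.00 total_interest=$9.00
After 5 (month_end (apply 2% monthly interest)): balance=$52.02 total_interest=$10.02
After 6 (deposit($100)): balance=$152.02 total_interest=$10.02
After 7 (month_end (apply 2% monthly interest)): balance=$155.06 total_interest=$13.06

Answer: 155.06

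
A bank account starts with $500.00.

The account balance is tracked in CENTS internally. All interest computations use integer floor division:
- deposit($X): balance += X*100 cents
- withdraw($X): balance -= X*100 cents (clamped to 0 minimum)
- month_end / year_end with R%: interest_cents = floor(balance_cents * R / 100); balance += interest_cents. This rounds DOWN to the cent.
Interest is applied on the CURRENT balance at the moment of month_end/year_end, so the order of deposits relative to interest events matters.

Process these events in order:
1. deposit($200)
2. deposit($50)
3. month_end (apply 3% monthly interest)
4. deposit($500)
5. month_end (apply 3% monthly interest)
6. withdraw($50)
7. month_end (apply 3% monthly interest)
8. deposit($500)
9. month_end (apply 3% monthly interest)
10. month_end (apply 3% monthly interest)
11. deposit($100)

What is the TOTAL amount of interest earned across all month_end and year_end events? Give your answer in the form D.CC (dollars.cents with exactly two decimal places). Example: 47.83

Answer: 208.01

Derivation:
After 1 (deposit($200)): balance=$700.00 total_interest=$0.00
After 2 (deposit($50)): balance=$750.00 total_interest=$0.00
After 3 (month_end (apply 3% monthly interest)): balance=$772.50 total_interest=$22.50
After 4 (deposit($500)): balance=$1272.50 total_interest=$22.50
After 5 (month_end (apply 3% monthly interest)): balance=$1310.67 total_interest=$60.67
After 6 (withdraw($50)): balance=$1260.67 total_interest=$60.67
After 7 (month_end (apply 3% monthly interest)): balance=$1298.49 total_interest=$98.49
After 8 (deposit($500)): balance=$1798.49 total_interest=$98.49
After 9 (month_end (apply 3% monthly interest)): balance=$1852.44 total_interest=$152.44
After 10 (month_end (apply 3% monthly interest)): balance=$1908.01 total_interest=$208.01
After 11 (deposit($100)): balance=$2008.01 total_interest=$208.01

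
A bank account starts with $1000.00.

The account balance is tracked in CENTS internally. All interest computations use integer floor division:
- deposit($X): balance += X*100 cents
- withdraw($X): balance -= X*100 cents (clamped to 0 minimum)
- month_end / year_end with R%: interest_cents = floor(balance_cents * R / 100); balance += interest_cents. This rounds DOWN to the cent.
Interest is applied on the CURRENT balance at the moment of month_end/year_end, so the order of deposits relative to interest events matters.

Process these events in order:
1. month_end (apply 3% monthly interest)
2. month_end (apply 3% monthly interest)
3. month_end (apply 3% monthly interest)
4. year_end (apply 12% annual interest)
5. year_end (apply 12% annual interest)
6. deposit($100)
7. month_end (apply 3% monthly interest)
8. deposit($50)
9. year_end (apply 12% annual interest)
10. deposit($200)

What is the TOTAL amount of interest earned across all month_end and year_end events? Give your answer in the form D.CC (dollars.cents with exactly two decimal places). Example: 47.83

Answer: 602.59

Derivation:
After 1 (month_end (apply 3% monthly interest)): balance=$1030.00 total_interest=$30.00
After 2 (month_end (apply 3% monthly interest)): balance=$1060.90 total_interest=$60.90
After 3 (month_end (apply 3% monthly interest)): balance=$1092.72 total_interest=$92.72
After 4 (year_end (apply 12% annual interest)): balance=$1223.84 total_interest=$223.84
After 5 (year_end (apply 12% annual interest)): balance=$1370.70 total_interest=$370.70
After 6 (deposit($100)): balance=$1470.70 total_interest=$370.70
After 7 (month_end (apply 3% monthly interest)): balance=$1514.82 total_interest=$414.82
After 8 (deposit($50)): balance=$1564.82 total_interest=$414.82
After 9 (year_end (apply 12% annual interest)): balance=$1752.59 total_interest=$602.59
After 10 (deposit($200)): balance=$1952.59 total_interest=$602.59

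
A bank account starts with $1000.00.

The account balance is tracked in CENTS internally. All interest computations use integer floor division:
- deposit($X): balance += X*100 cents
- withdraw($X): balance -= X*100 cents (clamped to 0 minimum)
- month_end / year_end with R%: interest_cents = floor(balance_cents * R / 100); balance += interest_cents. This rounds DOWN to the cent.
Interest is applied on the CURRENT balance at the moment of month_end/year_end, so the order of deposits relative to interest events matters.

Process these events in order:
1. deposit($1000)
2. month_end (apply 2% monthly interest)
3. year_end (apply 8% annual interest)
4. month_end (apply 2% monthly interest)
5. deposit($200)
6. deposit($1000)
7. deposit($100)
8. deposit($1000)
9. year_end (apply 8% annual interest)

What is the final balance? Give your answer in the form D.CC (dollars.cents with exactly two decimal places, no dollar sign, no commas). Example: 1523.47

After 1 (deposit($1000)): balance=$2000.00 total_interest=$0.00
After 2 (month_end (apply 2% monthly interest)): balance=$2040.00 total_interest=$40.00
After 3 (year_end (apply 8% annual interest)): balance=$2203.20 total_interest=$203.20
After 4 (month_end (apply 2% monthly interest)): balance=$2247.26 total_interest=$247.26
After 5 (deposit($200)): balance=$2447.26 total_interest=$247.26
After 6 (deposit($1000)): balance=$3447.26 total_interest=$247.26
After 7 (deposit($100)): balance=$3547.26 total_interest=$247.26
After 8 (deposit($1000)): balance=$4547.26 total_interest=$247.26
After 9 (year_end (apply 8% annual interest)): balance=$4911.04 total_interest=$611.04

Answer: 4911.04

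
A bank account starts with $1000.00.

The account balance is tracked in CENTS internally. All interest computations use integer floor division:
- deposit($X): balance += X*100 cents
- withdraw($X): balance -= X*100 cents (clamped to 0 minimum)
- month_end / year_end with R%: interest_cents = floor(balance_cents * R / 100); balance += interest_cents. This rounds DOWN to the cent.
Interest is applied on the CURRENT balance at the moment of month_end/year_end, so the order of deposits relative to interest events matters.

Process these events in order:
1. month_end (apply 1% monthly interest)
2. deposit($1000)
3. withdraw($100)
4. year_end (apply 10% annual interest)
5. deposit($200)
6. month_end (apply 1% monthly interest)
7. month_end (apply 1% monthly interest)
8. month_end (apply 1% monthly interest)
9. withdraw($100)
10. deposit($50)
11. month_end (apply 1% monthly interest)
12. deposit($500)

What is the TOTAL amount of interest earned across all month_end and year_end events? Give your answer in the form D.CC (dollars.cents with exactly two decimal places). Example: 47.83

After 1 (month_end (apply 1% monthly interest)): balance=$1010.00 total_interest=$10.00
After 2 (deposit($1000)): balance=$2010.00 total_interest=$10.00
After 3 (withdraw($100)): balance=$1910.00 total_interest=$10.00
After 4 (year_end (apply 10% annual interest)): balance=$2101.00 total_interest=$201.00
After 5 (deposit($200)): balance=$2301.00 total_interest=$201.00
After 6 (month_end (apply 1% monthly interest)): balance=$2324.01 total_interest=$224.01
After 7 (month_end (apply 1% monthly interest)): balance=$2347.25 total_interest=$247.25
After 8 (month_end (apply 1% monthly interest)): balance=$2370.72 total_interest=$270.72
After 9 (withdraw($100)): balance=$2270.72 total_interest=$270.72
After 10 (deposit($50)): balance=$2320.72 total_interest=$270.72
After 11 (month_end (apply 1% monthly interest)): balance=$2343.92 total_interest=$293.92
After 12 (deposit($500)): balance=$2843.92 total_interest=$293.92

Answer: 293.92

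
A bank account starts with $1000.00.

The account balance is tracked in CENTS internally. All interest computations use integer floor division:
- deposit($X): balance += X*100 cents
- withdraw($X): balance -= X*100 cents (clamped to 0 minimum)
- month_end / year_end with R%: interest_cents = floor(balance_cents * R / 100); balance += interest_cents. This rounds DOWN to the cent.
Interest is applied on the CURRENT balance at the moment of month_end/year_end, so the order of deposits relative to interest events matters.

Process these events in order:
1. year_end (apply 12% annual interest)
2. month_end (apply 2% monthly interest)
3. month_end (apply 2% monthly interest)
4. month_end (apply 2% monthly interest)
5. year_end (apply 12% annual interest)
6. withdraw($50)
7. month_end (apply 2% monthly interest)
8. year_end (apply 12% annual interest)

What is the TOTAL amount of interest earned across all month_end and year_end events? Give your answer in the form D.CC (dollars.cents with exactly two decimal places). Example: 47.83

After 1 (year_end (apply 12% annual interest)): balance=$1120.00 total_interest=$120.00
After 2 (month_end (apply 2% monthly interest)): balance=$1142.40 total_interest=$142.40
After 3 (month_end (apply 2% monthly interest)): balance=$1165.24 total_interest=$165.24
After 4 (month_end (apply 2% monthly interest)): balance=$1188.54 total_interest=$188.54
After 5 (year_end (apply 12% annual interest)): balance=$1331.16 total_interest=$331.16
After 6 (withdraw($50)): balance=$1281.16 total_interest=$331.16
After 7 (month_end (apply 2% monthly interest)): balance=$1306.78 total_interest=$356.78
After 8 (year_end (apply 12% annual interest)): balance=$1463.59 total_interest=$513.59

Answer: 513.59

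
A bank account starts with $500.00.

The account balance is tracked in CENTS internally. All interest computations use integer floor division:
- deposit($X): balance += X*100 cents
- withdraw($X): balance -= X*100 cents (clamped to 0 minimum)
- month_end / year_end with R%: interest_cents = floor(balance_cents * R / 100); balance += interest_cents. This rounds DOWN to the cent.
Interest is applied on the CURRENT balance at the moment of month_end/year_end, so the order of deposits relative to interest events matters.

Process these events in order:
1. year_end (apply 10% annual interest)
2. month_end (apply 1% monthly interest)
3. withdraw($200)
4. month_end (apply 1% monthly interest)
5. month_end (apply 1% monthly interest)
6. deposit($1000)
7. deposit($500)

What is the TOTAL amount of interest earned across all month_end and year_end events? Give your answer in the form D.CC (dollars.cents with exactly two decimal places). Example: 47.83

After 1 (year_end (apply 10% annual interest)): balance=$550.00 total_interest=$50.00
After 2 (month_end (apply 1% monthly interest)): balance=$555.50 total_interest=$55.50
After 3 (withdraw($200)): balance=$355.50 total_interest=$55.50
After 4 (month_end (apply 1% monthly interest)): balance=$359.05 total_interest=$59.05
After 5 (month_end (apply 1% monthly interest)): balance=$362.64 total_interest=$62.64
After 6 (deposit($1000)): balance=$1362.64 total_interest=$62.64
After 7 (deposit($500)): balance=$1862.64 total_interest=$62.64

Answer: 62.64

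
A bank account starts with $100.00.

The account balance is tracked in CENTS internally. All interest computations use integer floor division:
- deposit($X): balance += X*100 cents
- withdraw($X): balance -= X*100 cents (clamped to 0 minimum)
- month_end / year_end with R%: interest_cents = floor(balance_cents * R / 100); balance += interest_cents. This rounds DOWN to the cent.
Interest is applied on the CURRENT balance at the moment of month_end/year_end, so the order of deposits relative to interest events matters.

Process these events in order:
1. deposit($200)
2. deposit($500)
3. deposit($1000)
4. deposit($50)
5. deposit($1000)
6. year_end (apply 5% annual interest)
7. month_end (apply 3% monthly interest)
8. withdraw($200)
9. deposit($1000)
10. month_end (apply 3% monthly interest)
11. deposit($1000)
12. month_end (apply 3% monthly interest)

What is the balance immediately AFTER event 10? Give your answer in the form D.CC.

After 1 (deposit($200)): balance=$300.00 total_interest=$0.00
After 2 (deposit($500)): balance=$800.00 total_interest=$0.00
After 3 (deposit($1000)): balance=$1800.00 total_interest=$0.00
After 4 (deposit($50)): balance=$1850.00 total_interest=$0.00
After 5 (deposit($1000)): balance=$2850.00 total_interest=$0.00
After 6 (year_end (apply 5% annual interest)): balance=$2992.50 total_interest=$142.50
After 7 (month_end (apply 3% monthly interest)): balance=$3082.27 total_interest=$232.27
After 8 (withdraw($200)): balance=$2882.27 total_interest=$232.27
After 9 (deposit($1000)): balance=$3882.27 total_interest=$232.27
After 10 (month_end (apply 3% monthly interest)): balance=$3998.73 total_interest=$348.73

Answer: 3998.73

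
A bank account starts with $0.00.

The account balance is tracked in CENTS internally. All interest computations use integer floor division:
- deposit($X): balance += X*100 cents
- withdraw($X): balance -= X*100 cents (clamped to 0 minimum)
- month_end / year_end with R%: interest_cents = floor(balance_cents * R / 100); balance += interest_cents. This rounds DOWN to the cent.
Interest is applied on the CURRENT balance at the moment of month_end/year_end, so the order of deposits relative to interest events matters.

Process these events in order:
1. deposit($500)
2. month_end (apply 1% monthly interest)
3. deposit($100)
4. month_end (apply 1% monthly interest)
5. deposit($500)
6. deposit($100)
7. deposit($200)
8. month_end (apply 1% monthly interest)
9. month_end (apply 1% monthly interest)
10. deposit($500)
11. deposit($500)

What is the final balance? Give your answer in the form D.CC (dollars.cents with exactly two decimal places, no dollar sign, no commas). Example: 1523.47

Answer: 2439.41

Derivation:
After 1 (deposit($500)): balance=$500.00 total_interest=$0.00
After 2 (month_end (apply 1% monthly interest)): balance=$505.00 total_interest=$5.00
After 3 (deposit($100)): balance=$605.00 total_interest=$5.00
After 4 (month_end (apply 1% monthly interest)): balance=$611.05 total_interest=$11.05
After 5 (deposit($500)): balance=$1111.05 total_interest=$11.05
After 6 (deposit($100)): balance=$1211.05 total_interest=$11.05
After 7 (deposit($200)): balance=$1411.05 total_interest=$11.05
After 8 (month_end (apply 1% monthly interest)): balance=$1425.16 total_interest=$25.16
After 9 (month_end (apply 1% monthly interest)): balance=$1439.41 total_interest=$39.41
After 10 (deposit($500)): balance=$1939.41 total_interest=$39.41
After 11 (deposit($500)): balance=$2439.41 total_interest=$39.41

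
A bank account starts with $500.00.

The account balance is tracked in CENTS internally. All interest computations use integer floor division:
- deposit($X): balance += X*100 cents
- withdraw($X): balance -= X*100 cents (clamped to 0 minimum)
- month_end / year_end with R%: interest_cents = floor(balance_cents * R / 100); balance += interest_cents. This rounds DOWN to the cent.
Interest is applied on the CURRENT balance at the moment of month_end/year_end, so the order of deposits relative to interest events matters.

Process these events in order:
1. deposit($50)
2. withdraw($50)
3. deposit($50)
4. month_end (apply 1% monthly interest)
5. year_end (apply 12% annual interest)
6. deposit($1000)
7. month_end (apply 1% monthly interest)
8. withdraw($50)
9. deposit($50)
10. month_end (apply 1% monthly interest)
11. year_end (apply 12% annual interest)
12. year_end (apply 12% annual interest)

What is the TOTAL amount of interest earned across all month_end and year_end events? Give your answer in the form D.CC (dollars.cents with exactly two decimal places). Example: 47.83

After 1 (deposit($50)): balance=$550.00 total_interest=$0.00
After 2 (withdraw($50)): balance=$500.00 total_interest=$0.00
After 3 (deposit($50)): balance=$550.00 total_interest=$0.00
After 4 (month_end (apply 1% monthly interest)): balance=$555.50 total_interest=$5.50
After 5 (year_end (apply 12% annual interest)): balance=$622.16 total_interest=$72.16
After 6 (deposit($1000)): balance=$1622.16 total_interest=$72.16
After 7 (month_end (apply 1% monthly interest)): balance=$1638.38 total_interest=$88.38
After 8 (withdraw($50)): balance=$1588.38 total_interest=$88.38
After 9 (deposit($50)): balance=$1638.38 total_interest=$88.38
After 10 (month_end (apply 1% monthly interest)): balance=$1654.76 total_interest=$104.76
After 11 (year_end (apply 12% annual interest)): balance=$1853.33 total_interest=$303.33
After 12 (year_end (apply 12% annual interest)): balance=$2075.72 total_interest=$525.72

Answer: 525.72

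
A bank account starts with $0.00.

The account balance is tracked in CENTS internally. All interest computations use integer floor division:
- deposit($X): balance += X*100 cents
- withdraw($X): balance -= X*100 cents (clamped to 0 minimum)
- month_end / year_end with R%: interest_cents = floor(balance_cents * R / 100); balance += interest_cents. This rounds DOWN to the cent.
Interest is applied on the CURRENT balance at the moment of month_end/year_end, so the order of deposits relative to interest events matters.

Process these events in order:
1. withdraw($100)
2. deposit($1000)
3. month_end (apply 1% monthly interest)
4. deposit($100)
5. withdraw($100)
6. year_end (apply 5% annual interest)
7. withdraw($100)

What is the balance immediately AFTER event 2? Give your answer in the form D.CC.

Answer: 1000.00

Derivation:
After 1 (withdraw($100)): balance=$0.00 total_interest=$0.00
After 2 (deposit($1000)): balance=$1000.00 total_interest=$0.00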